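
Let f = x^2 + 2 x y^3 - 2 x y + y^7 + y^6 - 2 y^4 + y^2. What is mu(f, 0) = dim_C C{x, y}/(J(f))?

6

The Hessian of f at 0 is [[2, -2], [-2, 2]] with rank 1, so corank 1. A Groebner basis of the Jacobian ideal J(f) in C{x,y} is {x + y^3 - y, x^2 - 2*x*y + y^2}; counting standard monomials gives mu = 6. Corank 1: A-series; mu = 6 gives A_6.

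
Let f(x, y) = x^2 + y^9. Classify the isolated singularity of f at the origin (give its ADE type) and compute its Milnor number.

Type A_{8}, Milnor number mu = 8.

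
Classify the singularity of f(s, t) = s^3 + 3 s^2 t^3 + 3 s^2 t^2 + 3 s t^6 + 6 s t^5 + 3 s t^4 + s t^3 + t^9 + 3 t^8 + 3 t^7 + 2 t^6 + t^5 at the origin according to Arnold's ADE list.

The Hessian of f at 0 is [[0, 0], [0, 0]] with rank 0, so corank 2. A Groebner basis of the Jacobian ideal J(f) in C{s,t} is {-s^2 + t^4 - t^3/3, s^3, s^2*t + s^2/3 + t^3/9, s^2 + s*t^2 + t^3/3}; counting standard monomials gives mu = 7. Corank 2; j^3 = s^3 is a perfect cube, so E-series; the 4-jet and mu = 7 give E_7.

E7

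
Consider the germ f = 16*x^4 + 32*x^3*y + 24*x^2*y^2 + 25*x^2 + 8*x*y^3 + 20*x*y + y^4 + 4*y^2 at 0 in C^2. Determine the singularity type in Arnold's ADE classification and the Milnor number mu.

Type A3, Milnor number mu = 3.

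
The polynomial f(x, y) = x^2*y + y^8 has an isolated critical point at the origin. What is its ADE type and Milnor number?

The Hessian of f at 0 has rank 0. Corank 2; j^3 = x^2*y has shape L^2 M (L != M), so D-series; mu = 9 gives D_9.

Type D9, Milnor number mu = 9.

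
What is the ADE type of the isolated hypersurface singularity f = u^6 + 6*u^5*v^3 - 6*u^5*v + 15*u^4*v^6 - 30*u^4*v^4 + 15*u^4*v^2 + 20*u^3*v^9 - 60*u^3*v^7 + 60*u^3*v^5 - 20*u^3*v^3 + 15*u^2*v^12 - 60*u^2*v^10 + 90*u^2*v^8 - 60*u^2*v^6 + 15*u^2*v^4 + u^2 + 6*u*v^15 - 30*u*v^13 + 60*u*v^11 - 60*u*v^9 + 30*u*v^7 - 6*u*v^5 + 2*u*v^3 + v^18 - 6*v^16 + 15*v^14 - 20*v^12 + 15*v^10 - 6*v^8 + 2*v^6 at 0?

A_5

The Hessian of f at 0 is [[2, 0], [0, 0]] with rank 1, so corank 1. A Groebner basis of the Jacobian ideal J(f) in C{u,v} is {u*v^2, u + v^3, u^2}; counting standard monomials gives mu = 5. Corank 1: A-series; mu = 5 gives A_5.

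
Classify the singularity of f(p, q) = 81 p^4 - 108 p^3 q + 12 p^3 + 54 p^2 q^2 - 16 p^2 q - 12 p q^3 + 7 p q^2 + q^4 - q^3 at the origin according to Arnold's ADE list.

The Hessian of f at 0 has rank 0. Corank 2; j^3 = (2*p - q)^2*(3*p - q) has shape L^2 M (L != M), so D-series; mu = 5 gives D_5.

D5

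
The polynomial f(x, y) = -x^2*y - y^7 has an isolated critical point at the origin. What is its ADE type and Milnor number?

The Hessian of f at 0 is [[0, 0], [0, 0]] with rank 0, so corank 2. A Groebner basis of the Jacobian ideal J(f) in C{x,y} is {x^2/7 + y^6, x^3, x*y}; counting standard monomials gives mu = 8. Corank 2; j^3 = -x^2*y has shape L^2 M (L != M), so D-series; mu = 8 gives D_8.

Type D8, Milnor number mu = 8.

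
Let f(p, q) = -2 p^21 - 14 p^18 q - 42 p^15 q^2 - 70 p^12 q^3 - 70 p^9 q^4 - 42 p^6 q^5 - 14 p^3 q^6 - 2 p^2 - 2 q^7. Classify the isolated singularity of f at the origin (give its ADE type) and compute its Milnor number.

Type A_{6}, Milnor number mu = 6.

The Hessian of f at 0 is [[-4, 0], [0, 0]] with rank 1, so corank 1. A Groebner basis of the Jacobian ideal J(f) in C{p,q} is {q^6, p}; counting standard monomials gives mu = 6. Corank 1: A-series; mu = 6 gives A_6.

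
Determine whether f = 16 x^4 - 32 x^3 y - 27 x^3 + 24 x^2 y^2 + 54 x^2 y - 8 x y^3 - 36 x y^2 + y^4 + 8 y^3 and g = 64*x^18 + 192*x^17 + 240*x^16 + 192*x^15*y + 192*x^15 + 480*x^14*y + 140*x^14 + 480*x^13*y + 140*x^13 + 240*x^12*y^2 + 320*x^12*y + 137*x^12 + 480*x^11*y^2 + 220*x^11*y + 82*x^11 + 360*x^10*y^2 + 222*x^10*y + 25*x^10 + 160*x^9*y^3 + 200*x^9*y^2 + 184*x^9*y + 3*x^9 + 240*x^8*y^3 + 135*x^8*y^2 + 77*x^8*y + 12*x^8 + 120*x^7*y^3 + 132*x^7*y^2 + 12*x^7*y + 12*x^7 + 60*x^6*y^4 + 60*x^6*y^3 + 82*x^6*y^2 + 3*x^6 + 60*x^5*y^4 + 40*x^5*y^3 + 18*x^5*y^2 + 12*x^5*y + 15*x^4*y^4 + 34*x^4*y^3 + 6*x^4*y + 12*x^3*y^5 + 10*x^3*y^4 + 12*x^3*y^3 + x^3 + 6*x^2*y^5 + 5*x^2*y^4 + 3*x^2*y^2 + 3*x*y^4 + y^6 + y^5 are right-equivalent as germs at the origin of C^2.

No.

The Hessian of f at 0 is [[0, 0], [0, 0]] with rank 0, so corank 2. A Groebner basis of the Jacobian ideal J(f) in C{x,y} is {y^4, x*y^2 - 11*y^3/18, x^2 - 4*x*y/3 + 4*y^2/9}; counting standard monomials gives mu = 6. Corank 2; j^3 = -(3*x - 2*y)^3 is a perfect cube, so E-series; the 4-jet and mu = 6 give E_6. The Hessian of g at 0 is [[0, 0], [0, 0]] with rank 0, so corank 2. A Groebner basis of the Jacobian ideal J(g) in C{x,y} is {y^4, x^3, x^2/2 + x*y^2}; counting standard monomials gives mu = 8. Corank 2; j^3 = x^3 is a perfect cube, so E-series; the 5-jet and mu = 8 give E_8. f is E_6 but g is E_8, hence not right-equivalent.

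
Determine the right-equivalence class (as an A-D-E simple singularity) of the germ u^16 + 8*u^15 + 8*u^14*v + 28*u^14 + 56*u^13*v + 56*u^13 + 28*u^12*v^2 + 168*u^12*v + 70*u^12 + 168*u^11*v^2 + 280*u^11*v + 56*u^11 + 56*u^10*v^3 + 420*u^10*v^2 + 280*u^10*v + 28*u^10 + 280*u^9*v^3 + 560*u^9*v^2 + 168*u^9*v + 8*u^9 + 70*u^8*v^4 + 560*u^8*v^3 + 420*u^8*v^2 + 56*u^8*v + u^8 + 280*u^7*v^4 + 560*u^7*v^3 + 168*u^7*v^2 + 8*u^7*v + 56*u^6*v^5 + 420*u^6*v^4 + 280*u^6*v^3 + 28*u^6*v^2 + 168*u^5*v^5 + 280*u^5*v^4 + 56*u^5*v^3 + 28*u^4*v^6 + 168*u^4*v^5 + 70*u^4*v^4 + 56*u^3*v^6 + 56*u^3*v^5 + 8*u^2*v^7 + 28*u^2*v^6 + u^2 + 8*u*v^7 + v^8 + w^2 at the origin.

The Hessian of f at 0 is [[2, 0, 0], [0, 0, 0], [0, 0, 2]] with rank 2, so corank 1. A Groebner basis of the Jacobian ideal J(f) in C{u,v,w} is {v^7, u, w}; counting standard monomials gives mu = 7. Corank 1: A-series; mu = 7 gives A_7.

A_7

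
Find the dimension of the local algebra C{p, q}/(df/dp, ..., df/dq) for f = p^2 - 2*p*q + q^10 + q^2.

9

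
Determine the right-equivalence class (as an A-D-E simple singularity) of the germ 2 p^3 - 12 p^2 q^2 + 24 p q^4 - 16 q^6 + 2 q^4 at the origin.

E_{6}

The Hessian of f at 0 has rank 0. Corank 2; j^3 = 2*p^3 is a perfect cube, so E-series; the 4-jet and mu = 6 give E_6.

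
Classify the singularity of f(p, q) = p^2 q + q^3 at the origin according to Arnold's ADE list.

The Hessian of f at 0 has rank 0. Corank 2; j^3 = q*(p^2 + q^2) splits into three distinct lines over C (the quadratic factor has nonzero discriminant), so D_4.

D4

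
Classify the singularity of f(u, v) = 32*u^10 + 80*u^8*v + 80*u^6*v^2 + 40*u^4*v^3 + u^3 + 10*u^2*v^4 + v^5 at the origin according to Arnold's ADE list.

E8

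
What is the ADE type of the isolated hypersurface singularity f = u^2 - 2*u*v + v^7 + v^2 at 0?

A_{6}

The Hessian of f at 0 has rank 1. Corank 1: A-series; mu = 6 gives A_6.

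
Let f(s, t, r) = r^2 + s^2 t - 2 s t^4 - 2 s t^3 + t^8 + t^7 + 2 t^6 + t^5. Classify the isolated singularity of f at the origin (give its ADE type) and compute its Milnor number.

Type D_{9}, Milnor number mu = 9.

The Hessian of f at 0 has rank 1. Corank 2; j^3 = s^2*t has shape L^2 M (L != M), so D-series; mu = 9 gives D_9.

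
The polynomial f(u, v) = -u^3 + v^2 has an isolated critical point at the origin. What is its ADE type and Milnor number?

Type A_2, Milnor number mu = 2.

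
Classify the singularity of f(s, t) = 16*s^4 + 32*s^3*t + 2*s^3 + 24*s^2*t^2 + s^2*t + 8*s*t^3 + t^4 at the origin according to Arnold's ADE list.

D_{5}

The Hessian of f at 0 is [[0, 0], [0, 0]] with rank 0, so corank 2. A Groebner basis of the Jacobian ideal J(f) in C{s,t} is {s*t^2, -s*t/8 + t^3, s^2 + s*t/2}; counting standard monomials gives mu = 5. Corank 2; j^3 = s^2*(2*s + t) has shape L^2 M (L != M), so D-series; mu = 5 gives D_5.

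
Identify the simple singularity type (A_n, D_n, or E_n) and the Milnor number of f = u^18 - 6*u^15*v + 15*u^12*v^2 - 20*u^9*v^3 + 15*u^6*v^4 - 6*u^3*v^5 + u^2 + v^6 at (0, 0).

Type A_{5}, Milnor number mu = 5.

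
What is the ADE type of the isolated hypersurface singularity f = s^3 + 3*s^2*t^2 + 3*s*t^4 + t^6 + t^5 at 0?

The Hessian of f at 0 is [[0, 0], [0, 0]] with rank 0, so corank 2. A Groebner basis of the Jacobian ideal J(f) in C{s,t} is {t^4, s^3, s^2/2 + s*t^2}; counting standard monomials gives mu = 8. Corank 2; j^3 = s^3 is a perfect cube, so E-series; the 5-jet and mu = 8 give E_8.

E_{8}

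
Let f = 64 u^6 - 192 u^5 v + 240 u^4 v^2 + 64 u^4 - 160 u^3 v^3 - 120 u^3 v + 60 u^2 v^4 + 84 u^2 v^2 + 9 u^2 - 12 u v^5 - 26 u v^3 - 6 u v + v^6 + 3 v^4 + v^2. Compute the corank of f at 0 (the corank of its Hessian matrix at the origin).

The Hessian at 0 is [[18, -6], [-6, 2]] of rank 1; hence corank 1.

1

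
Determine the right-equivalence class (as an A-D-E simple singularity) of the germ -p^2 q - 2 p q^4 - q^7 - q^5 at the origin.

D_{6}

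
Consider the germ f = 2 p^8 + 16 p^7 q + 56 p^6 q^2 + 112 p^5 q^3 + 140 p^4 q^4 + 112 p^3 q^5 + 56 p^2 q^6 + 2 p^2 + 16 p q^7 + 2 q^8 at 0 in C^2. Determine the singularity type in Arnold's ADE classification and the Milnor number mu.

Type A7, Milnor number mu = 7.

The Hessian of f at 0 has rank 1. Corank 1: A-series; mu = 7 gives A_7.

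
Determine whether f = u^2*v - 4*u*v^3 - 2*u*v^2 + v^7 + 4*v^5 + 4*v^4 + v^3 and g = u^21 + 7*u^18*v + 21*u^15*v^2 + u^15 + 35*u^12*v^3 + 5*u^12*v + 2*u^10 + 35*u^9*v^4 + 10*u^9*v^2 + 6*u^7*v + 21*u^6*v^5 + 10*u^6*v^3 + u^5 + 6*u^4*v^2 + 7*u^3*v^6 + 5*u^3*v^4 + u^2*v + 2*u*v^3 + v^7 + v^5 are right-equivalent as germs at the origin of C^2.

Yes.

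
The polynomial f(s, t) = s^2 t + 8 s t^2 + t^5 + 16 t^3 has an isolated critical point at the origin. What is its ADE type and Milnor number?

Type D6, Milnor number mu = 6.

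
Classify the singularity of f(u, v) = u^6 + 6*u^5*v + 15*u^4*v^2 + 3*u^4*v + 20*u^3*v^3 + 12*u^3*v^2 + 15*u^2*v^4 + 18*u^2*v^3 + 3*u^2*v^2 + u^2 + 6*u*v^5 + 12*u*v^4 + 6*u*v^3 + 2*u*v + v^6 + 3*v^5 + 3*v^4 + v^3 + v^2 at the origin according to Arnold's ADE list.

A_2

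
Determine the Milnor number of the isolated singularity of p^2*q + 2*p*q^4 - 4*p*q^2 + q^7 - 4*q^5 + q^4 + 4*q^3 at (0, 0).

5

The Hessian of f at 0 has rank 0. Corank 2; j^3 = q*(p - 2*q)^2 has shape L^2 M (L != M), so D-series; mu = 5 gives D_5.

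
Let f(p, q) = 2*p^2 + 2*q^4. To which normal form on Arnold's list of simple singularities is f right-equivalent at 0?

A3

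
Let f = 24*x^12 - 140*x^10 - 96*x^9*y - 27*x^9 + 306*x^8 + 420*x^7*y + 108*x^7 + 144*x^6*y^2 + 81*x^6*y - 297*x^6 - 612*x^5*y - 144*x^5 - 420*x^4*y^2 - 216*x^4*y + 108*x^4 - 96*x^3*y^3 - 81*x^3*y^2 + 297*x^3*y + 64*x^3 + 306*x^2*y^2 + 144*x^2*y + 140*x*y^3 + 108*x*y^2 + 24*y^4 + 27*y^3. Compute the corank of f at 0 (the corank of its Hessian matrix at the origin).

2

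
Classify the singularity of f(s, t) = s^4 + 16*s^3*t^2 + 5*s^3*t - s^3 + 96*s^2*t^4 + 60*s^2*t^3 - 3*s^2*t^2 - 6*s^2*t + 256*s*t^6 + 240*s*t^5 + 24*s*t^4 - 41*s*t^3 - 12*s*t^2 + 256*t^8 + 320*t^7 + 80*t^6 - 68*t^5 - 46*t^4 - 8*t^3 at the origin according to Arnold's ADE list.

The Hessian of f at 0 is [[0, 0], [0, 0]] with rank 0, so corank 2. A Groebner basis of the Jacobian ideal J(f) in C{s,t} is {-s^2/21 - 4*s*t/21 + t^4 - t^3/63 - 4*t^2/21, s^3 + 18*s^2/7 + 72*s*t/7 + 62*t^3/7 + 72*t^2/7, s^2*t - 55*s^2/63 - 220*s*t/63 - 811*t^3/189 - 220*t^2/63, 2*s^2/9 + s*t^2 + 8*s*t/9 + 56*t^3/27 + 8*t^2/9}; counting standard monomials gives mu = 7. Corank 2; j^3 = -(s + 2*t)^3 is a perfect cube, so E-series; the 4-jet and mu = 7 give E_7.

E_{7}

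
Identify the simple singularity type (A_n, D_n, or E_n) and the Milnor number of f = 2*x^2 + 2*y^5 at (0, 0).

Type A_{4}, Milnor number mu = 4.

The Hessian of f at 0 has rank 1. Corank 1: A-series; mu = 4 gives A_4.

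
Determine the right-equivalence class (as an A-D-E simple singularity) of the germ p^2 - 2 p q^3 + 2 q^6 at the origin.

A_{5}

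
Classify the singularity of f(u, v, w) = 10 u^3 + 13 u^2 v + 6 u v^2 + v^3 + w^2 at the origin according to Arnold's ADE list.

The Hessian of f at 0 has rank 1. Corank 2; j^3 = (2*u + v)*(5*u^2 + 4*u*v + v^2) splits into three distinct lines over C (the quadratic factor has nonzero discriminant), so D_4.

D4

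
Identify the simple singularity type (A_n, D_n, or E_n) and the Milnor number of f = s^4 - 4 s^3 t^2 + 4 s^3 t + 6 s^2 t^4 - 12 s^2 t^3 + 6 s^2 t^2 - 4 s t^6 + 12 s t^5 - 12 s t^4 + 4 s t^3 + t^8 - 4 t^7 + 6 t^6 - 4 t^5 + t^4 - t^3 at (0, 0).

The Hessian of f at 0 is [[0, 0], [0, 0]] with rank 0, so corank 2. A Groebner basis of the Jacobian ideal J(f) in C{s,t} is {s^3 + 3*s^2*t, t^2}; counting standard monomials gives mu = 6. Corank 2; j^3 = -t^3 is a perfect cube, so E-series; the 4-jet and mu = 6 give E_6.

Type E6, Milnor number mu = 6.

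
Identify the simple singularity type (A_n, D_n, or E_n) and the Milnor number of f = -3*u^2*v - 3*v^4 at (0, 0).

The Hessian of f at 0 is [[0, 0], [0, 0]] with rank 0, so corank 2. A Groebner basis of the Jacobian ideal J(f) in C{u,v} is {u^3, u^2/4 + v^3, u*v}; counting standard monomials gives mu = 5. Corank 2; j^3 = -3*u^2*v has shape L^2 M (L != M), so D-series; mu = 5 gives D_5.

Type D_5, Milnor number mu = 5.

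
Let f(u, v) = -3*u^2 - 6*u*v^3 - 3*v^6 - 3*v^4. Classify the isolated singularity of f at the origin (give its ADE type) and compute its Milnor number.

The Hessian of f at 0 has rank 1. Corank 1: A-series; mu = 3 gives A_3.

Type A_3, Milnor number mu = 3.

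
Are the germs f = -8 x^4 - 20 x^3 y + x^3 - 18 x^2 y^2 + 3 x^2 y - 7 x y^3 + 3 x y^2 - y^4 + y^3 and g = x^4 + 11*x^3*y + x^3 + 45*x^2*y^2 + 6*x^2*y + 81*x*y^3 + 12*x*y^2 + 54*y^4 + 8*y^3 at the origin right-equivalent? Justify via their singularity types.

Yes.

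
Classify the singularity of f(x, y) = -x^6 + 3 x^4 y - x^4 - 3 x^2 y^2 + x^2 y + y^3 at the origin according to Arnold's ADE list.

The Hessian of f at 0 has rank 0. Corank 2; j^3 = y*(x^2 + y^2) splits into three distinct lines over C (the quadratic factor has nonzero discriminant), so D_4.

D_4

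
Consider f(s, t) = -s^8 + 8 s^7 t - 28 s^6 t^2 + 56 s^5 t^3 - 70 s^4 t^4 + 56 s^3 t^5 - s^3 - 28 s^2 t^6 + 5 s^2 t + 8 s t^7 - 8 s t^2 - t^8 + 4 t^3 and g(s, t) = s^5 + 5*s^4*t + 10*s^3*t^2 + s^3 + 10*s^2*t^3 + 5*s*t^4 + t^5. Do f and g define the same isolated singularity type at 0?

No.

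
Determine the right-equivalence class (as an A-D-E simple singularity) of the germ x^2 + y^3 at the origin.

The Hessian of f at 0 is [[2, 0], [0, 0]] with rank 1, so corank 1. A Groebner basis of the Jacobian ideal J(f) in C{x,y} is {y^2, x}; counting standard monomials gives mu = 2. Corank 1: A-series; mu = 2 gives A_2.

A_{2}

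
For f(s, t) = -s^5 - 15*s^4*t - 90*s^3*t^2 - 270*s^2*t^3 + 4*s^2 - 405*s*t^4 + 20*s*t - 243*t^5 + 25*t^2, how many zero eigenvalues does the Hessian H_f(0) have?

1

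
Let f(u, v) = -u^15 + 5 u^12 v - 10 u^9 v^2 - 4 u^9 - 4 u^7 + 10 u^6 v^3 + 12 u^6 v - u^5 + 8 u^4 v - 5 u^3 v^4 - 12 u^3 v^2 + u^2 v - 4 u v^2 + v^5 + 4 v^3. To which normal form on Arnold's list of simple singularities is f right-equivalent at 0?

The Hessian of f at 0 is [[0, 0], [0, 0]] with rank 0, so corank 2. A Groebner basis of the Jacobian ideal J(f) in C{u,v} is {u*v/16 + v^4 - v^2/8, u*v^2 - 2*v^3, u^2 - 69*u*v/16 + 37*v^2/8}; counting standard monomials gives mu = 6. Corank 2; j^3 = v*(u - 2*v)^2 has shape L^2 M (L != M), so D-series; mu = 6 gives D_6.

D_{6}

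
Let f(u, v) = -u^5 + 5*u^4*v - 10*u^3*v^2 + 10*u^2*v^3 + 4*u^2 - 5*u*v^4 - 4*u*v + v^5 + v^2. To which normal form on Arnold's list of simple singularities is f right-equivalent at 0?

A_4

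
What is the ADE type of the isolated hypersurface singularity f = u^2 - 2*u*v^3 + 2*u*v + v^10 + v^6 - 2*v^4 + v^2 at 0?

The Hessian of f at 0 has rank 1. Corank 1: A-series; mu = 9 gives A_9.

A_{9}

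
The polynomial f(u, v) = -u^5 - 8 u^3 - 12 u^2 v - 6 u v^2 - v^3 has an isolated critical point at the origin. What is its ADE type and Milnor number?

The Hessian of f at 0 has rank 0. Corank 2; j^3 = -(2*u + v)^3 is a perfect cube, so E-series; the 5-jet and mu = 8 give E_8.

Type E_{8}, Milnor number mu = 8.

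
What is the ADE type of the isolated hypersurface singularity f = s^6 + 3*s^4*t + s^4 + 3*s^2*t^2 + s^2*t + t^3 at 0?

The Hessian of f at 0 has rank 0. Corank 2; j^3 = t*(s^2 + t^2) splits into three distinct lines over C (the quadratic factor has nonzero discriminant), so D_4.

D_{4}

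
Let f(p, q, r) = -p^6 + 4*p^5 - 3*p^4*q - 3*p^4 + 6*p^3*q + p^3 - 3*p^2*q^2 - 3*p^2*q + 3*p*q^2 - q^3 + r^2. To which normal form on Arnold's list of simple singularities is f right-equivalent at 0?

E8

The Hessian of f at 0 is [[0, 0, 0], [0, 0, 0], [0, 0, 2]] with rank 1, so corank 2. A Groebner basis of the Jacobian ideal J(f) in C{p,q,r} is {3*p^2/8 + p*q^3 - 3*p*q^2/4 - 3*p*q/4 + 3*q^3/4 + 3*q^2/8, p^2/2 - p*q^2 - p*q + q^4 + q^3 + q^2/2, p^3 - 3*p^2/4 - 3*p*q^2/2 + 3*p*q/2 + q^3/2 - 3*q^2/4, p^2*q - p^2/4 - 3*p*q^2/2 + p*q/2 + q^3/2 - q^2/4, r}; counting standard monomials gives mu = 8. Corank 2; j^3 = (p - q)^3 is a perfect cube, so E-series; the 5-jet and mu = 8 give E_8.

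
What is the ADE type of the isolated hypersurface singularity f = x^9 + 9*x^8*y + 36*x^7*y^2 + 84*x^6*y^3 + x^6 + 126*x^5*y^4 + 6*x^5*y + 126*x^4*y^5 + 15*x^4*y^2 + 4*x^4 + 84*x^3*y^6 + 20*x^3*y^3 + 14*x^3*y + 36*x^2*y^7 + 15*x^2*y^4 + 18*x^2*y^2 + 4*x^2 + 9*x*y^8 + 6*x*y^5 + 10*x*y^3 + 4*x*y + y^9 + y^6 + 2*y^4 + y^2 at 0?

A8

The Hessian of f at 0 has rank 1. Corank 1: A-series; mu = 8 gives A_8.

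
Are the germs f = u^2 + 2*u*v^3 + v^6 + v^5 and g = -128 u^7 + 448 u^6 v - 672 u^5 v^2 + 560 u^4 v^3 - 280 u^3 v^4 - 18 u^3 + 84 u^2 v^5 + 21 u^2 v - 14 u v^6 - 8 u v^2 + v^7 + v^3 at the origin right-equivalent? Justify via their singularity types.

No.

The Hessian of f at 0 has rank 1. Corank 1: A-series; mu = 4 gives A_4. The Hessian of g at 0 has rank 0. Corank 2; j^3 = -(2*u - v)*(3*u - v)^2 has shape L^2 M (L != M), so D-series; mu = 8 gives D_8. f is A_4 but g is D_8, hence not right-equivalent.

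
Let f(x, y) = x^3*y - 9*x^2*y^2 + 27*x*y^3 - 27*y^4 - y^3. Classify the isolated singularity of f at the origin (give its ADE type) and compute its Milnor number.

The Hessian of f at 0 has rank 0. Corank 2; j^3 = -y^3 is a perfect cube, so E-series; the 4-jet and mu = 7 give E_7.

Type E7, Milnor number mu = 7.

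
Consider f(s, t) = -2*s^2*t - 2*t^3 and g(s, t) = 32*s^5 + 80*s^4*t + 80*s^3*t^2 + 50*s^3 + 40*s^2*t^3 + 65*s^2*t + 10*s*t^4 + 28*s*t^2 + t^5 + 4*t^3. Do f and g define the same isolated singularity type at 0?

The Hessian of f at 0 has rank 0. Corank 2; j^3 = -2*t*(s^2 + t^2) splits into three distinct lines over C (the quadratic factor has nonzero discriminant), so D_4. The Hessian of g at 0 has rank 0. Corank 2; j^3 = (2*s + t)*(5*s + 2*t)^2 has shape L^2 M (L != M), so D-series; mu = 6 gives D_6. f is D_4 but g is D_6, hence not right-equivalent.

No.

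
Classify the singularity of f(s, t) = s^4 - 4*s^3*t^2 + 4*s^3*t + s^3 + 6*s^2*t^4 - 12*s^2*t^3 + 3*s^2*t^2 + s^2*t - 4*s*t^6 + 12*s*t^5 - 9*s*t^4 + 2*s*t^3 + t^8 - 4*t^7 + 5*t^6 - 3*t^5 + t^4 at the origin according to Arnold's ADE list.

D_{5}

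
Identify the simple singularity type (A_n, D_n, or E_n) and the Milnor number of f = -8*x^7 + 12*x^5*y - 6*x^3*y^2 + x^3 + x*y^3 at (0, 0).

The Hessian of f at 0 is [[0, 0], [0, 0]] with rank 0, so corank 2. A Groebner basis of the Jacobian ideal J(f) in C{x,y} is {x^3, x*y^2, 3*x^2 + y^3}; counting standard monomials gives mu = 7. Corank 2; j^3 = x^3 is a perfect cube, so E-series; the 4-jet and mu = 7 give E_7.

Type E_{7}, Milnor number mu = 7.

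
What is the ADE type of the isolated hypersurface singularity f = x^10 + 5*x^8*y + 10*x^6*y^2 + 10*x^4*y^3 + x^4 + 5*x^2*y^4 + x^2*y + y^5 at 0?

D_6

The Hessian of f at 0 is [[0, 0], [0, 0]] with rank 0, so corank 2. A Groebner basis of the Jacobian ideal J(f) in C{x,y} is {x^2/5 + y^4, x^3, x*y}; counting standard monomials gives mu = 6. Corank 2; j^3 = x^2*y has shape L^2 M (L != M), so D-series; mu = 6 gives D_6.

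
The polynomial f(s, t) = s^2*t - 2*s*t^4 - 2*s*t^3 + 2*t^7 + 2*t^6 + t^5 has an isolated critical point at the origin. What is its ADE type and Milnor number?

The Hessian of f at 0 has rank 0. Corank 2; j^3 = s^2*t has shape L^2 M (L != M), so D-series; mu = 8 gives D_8.

Type D_{8}, Milnor number mu = 8.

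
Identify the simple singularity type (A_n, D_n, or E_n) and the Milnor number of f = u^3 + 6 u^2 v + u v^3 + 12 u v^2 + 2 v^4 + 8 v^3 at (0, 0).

Type E_{7}, Milnor number mu = 7.

The Hessian of f at 0 has rank 0. Corank 2; j^3 = (u + 2*v)^3 is a perfect cube, so E-series; the 4-jet and mu = 7 give E_7.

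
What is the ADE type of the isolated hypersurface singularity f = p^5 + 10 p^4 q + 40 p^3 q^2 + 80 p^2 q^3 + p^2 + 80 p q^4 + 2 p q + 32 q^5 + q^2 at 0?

A4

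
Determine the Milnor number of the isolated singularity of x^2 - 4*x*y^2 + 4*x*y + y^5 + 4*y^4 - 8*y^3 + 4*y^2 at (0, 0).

The Hessian of f at 0 has rank 1. Corank 1: A-series; mu = 4 gives A_4.

4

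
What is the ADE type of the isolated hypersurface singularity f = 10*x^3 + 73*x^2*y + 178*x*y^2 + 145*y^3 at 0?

The Hessian of f at 0 is [[0, 0], [0, 0]] with rank 0, so corank 2. A Groebner basis of the Jacobian ideal J(f) in C{x,y} is {y^3, x^2 - 71*y^2/11, x*y + 28*y^2/11}; counting standard monomials gives mu = 4. Corank 2; j^3 = (2*x + 5*y)*(5*x^2 + 24*x*y + 29*y^2) splits into three distinct lines over C (the quadratic factor has nonzero discriminant), so D_4.

D_4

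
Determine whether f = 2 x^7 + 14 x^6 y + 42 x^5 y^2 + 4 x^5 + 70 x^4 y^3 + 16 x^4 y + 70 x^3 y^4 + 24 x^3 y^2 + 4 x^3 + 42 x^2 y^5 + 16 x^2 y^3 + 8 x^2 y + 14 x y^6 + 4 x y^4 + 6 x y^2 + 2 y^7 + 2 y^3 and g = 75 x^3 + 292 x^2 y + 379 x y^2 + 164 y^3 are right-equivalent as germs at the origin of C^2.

Yes.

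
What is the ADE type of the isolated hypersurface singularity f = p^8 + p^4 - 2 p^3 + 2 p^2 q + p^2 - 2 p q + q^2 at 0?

The Hessian of f at 0 has rank 1. Corank 1: A-series; mu = 7 gives A_7.

A_{7}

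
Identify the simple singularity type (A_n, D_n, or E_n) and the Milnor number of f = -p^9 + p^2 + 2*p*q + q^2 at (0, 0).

Type A8, Milnor number mu = 8.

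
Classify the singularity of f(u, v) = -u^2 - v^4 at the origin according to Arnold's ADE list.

The Hessian of f at 0 has rank 1. Corank 1: A-series; mu = 3 gives A_3.

A_3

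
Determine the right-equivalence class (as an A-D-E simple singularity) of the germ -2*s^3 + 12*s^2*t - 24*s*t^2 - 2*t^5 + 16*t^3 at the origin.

E_8

The Hessian of f at 0 has rank 0. Corank 2; j^3 = -2*(s - 2*t)^3 is a perfect cube, so E-series; the 5-jet and mu = 8 give E_8.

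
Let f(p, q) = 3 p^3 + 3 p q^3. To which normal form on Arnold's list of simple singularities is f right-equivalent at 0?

E_7

The Hessian of f at 0 has rank 0. Corank 2; j^3 = 3*p^3 is a perfect cube, so E-series; the 4-jet and mu = 7 give E_7.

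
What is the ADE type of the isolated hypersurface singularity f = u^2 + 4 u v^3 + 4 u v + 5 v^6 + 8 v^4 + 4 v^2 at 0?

A5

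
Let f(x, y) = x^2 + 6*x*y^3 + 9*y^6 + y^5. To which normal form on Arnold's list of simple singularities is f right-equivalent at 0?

A_{4}

The Hessian of f at 0 has rank 1. Corank 1: A-series; mu = 4 gives A_4.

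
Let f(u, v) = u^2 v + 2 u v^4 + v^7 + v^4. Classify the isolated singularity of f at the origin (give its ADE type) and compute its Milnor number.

Type D_5, Milnor number mu = 5.

The Hessian of f at 0 has rank 0. Corank 2; j^3 = u^2*v has shape L^2 M (L != M), so D-series; mu = 5 gives D_5.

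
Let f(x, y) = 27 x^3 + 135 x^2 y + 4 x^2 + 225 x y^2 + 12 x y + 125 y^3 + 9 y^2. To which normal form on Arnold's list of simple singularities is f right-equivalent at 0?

A_{2}

The Hessian of f at 0 is [[8, 12], [12, 18]] with rank 1, so corank 1. A Groebner basis of the Jacobian ideal J(f) in C{x,y} is {y^2, x + 3*y/2}; counting standard monomials gives mu = 2. Corank 1: A-series; mu = 2 gives A_2.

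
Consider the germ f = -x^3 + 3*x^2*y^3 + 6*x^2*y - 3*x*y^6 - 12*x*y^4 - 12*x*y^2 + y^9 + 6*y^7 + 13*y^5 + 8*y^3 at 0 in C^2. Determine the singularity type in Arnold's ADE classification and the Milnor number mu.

The Hessian of f at 0 has rank 0. Corank 2; j^3 = -(x - 2*y)^3 is a perfect cube, so E-series; the 5-jet and mu = 8 give E_8.

Type E8, Milnor number mu = 8.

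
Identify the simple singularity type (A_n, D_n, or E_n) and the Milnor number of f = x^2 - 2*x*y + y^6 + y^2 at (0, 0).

The Hessian of f at 0 has rank 1. Corank 1: A-series; mu = 5 gives A_5.

Type A_5, Milnor number mu = 5.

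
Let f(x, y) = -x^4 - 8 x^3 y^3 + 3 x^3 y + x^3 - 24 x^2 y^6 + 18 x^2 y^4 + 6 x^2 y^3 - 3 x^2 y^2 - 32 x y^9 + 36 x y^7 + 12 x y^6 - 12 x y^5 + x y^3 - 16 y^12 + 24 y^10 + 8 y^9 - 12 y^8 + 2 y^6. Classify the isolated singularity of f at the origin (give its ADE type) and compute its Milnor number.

Type E_{7}, Milnor number mu = 7.

The Hessian of f at 0 has rank 0. Corank 2; j^3 = x^3 is a perfect cube, so E-series; the 4-jet and mu = 7 give E_7.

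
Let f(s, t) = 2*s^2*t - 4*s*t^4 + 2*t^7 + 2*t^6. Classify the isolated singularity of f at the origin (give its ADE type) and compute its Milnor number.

The Hessian of f at 0 has rank 0. Corank 2; j^3 = 2*s^2*t has shape L^2 M (L != M), so D-series; mu = 7 gives D_7.

Type D_7, Milnor number mu = 7.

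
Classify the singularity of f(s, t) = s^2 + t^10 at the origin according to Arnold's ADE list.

A9

The Hessian of f at 0 is [[2, 0], [0, 0]] with rank 1, so corank 1. A Groebner basis of the Jacobian ideal J(f) in C{s,t} is {t^9, s}; counting standard monomials gives mu = 9. Corank 1: A-series; mu = 9 gives A_9.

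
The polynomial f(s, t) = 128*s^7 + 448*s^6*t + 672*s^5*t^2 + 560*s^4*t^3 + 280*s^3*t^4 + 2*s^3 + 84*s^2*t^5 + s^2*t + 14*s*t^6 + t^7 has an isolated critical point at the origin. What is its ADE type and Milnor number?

Type D8, Milnor number mu = 8.

The Hessian of f at 0 is [[0, 0], [0, 0]] with rank 0, so corank 2. A Groebner basis of the Jacobian ideal J(f) in C{s,t} is {-s*t/14 + t^6, s*t^2, s^2 + s*t/2}; counting standard monomials gives mu = 8. Corank 2; j^3 = s^2*(2*s + t) has shape L^2 M (L != M), so D-series; mu = 8 gives D_8.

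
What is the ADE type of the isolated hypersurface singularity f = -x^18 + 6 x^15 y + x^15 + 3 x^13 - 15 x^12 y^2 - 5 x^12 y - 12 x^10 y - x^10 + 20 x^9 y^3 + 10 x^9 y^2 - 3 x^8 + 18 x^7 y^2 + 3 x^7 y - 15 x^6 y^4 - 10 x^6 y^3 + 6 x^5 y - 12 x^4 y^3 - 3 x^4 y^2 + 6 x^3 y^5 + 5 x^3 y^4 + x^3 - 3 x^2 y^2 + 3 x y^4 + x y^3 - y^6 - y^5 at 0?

E7

The Hessian of f at 0 has rank 0. Corank 2; j^3 = x^3 is a perfect cube, so E-series; the 4-jet and mu = 7 give E_7.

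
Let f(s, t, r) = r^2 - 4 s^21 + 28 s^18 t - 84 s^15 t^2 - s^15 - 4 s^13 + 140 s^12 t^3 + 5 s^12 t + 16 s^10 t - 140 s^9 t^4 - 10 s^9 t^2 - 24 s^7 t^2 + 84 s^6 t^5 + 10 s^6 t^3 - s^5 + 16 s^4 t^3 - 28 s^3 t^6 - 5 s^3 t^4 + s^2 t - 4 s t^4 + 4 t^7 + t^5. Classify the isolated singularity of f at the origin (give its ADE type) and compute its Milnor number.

The Hessian of f at 0 has rank 1. Corank 2; j^3 = s^2*t has shape L^2 M (L != M), so D-series; mu = 6 gives D_6.

Type D6, Milnor number mu = 6.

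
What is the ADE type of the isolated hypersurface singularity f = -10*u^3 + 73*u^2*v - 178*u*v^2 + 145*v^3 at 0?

D_4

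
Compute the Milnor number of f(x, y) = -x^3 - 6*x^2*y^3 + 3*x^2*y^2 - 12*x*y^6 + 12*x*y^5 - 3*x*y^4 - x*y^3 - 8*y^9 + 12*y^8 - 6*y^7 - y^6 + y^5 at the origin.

7

The Hessian of f at 0 has rank 0. Corank 2; j^3 = -x^3 is a perfect cube, so E-series; the 4-jet and mu = 7 give E_7.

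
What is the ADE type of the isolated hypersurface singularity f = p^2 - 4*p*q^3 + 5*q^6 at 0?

The Hessian of f at 0 is [[2, 0], [0, 0]] with rank 1, so corank 1. A Groebner basis of the Jacobian ideal J(f) in C{p,q} is {p*q^2, -p/2 + q^3, p^2}; counting standard monomials gives mu = 5. Corank 1: A-series; mu = 5 gives A_5.

A_{5}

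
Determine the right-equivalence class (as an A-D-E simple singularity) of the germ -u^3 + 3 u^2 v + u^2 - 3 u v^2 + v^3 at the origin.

The Hessian of f at 0 is [[2, 0], [0, 0]] with rank 1, so corank 1. A Groebner basis of the Jacobian ideal J(f) in C{u,v} is {v^2, u}; counting standard monomials gives mu = 2. Corank 1: A-series; mu = 2 gives A_2.

A2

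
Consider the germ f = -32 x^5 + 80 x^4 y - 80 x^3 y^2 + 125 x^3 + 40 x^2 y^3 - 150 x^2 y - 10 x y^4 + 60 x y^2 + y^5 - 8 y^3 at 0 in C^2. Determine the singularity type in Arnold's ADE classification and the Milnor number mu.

Type E_8, Milnor number mu = 8.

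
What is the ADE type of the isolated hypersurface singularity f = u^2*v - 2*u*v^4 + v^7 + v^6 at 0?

The Hessian of f at 0 has rank 0. Corank 2; j^3 = u^2*v has shape L^2 M (L != M), so D-series; mu = 7 gives D_7.

D_{7}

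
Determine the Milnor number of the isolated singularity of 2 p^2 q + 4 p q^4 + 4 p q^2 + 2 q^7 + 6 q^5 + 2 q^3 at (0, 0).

The Hessian of f at 0 has rank 0. Corank 2; j^3 = 2*q*(p + q)^2 has shape L^2 M (L != M), so D-series; mu = 6 gives D_6.

6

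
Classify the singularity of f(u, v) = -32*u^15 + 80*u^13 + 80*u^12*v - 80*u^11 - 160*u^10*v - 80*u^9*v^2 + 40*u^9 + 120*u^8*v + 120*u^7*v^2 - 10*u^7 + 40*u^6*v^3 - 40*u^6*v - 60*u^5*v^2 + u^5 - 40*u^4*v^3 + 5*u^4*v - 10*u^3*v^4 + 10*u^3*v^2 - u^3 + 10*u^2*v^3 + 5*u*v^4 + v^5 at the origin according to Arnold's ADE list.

E_8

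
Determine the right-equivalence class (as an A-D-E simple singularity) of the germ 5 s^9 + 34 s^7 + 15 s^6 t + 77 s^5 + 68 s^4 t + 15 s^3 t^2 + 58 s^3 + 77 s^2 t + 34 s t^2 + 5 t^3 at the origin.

D_{4}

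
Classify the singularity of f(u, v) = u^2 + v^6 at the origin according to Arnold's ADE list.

The Hessian of f at 0 has rank 1. Corank 1: A-series; mu = 5 gives A_5.

A5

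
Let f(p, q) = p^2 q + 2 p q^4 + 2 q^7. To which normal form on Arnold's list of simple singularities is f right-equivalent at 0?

The Hessian of f at 0 has rank 0. Corank 2; j^3 = p^2*q has shape L^2 M (L != M), so D-series; mu = 8 gives D_8.

D_{8}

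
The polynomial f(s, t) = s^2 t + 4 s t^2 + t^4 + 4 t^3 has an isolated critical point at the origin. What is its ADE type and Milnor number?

The Hessian of f at 0 has rank 0. Corank 2; j^3 = t*(s + 2*t)^2 has shape L^2 M (L != M), so D-series; mu = 5 gives D_5.

Type D_{5}, Milnor number mu = 5.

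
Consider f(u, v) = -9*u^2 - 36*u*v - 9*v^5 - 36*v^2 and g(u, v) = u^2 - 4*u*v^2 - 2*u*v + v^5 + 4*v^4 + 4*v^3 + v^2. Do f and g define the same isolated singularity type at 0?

Yes.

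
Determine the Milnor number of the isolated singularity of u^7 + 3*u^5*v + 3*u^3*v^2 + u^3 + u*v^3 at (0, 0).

7

The Hessian of f at 0 is [[0, 0], [0, 0]] with rank 0, so corank 2. A Groebner basis of the Jacobian ideal J(f) in C{u,v} is {u^3, u*v^2, 3*u^2 + v^3}; counting standard monomials gives mu = 7. Corank 2; j^3 = u^3 is a perfect cube, so E-series; the 4-jet and mu = 7 give E_7.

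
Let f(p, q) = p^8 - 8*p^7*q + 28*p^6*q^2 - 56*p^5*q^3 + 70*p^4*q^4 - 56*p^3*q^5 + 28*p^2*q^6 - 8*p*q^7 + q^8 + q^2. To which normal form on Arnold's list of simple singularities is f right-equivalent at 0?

A_{7}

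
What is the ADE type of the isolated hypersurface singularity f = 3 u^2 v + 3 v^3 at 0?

The Hessian of f at 0 has rank 0. Corank 2; j^3 = 3*v*(u^2 + v^2) splits into three distinct lines over C (the quadratic factor has nonzero discriminant), so D_4.

D_{4}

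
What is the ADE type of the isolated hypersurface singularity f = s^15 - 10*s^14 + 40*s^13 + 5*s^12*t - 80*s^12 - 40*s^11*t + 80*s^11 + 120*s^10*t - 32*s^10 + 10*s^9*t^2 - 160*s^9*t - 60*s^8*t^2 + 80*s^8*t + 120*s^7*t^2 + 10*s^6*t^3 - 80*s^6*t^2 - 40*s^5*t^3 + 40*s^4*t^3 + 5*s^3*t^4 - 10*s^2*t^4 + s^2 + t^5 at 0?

A_{4}

The Hessian of f at 0 has rank 1. Corank 1: A-series; mu = 4 gives A_4.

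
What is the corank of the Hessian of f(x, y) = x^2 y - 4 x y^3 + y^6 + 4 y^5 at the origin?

2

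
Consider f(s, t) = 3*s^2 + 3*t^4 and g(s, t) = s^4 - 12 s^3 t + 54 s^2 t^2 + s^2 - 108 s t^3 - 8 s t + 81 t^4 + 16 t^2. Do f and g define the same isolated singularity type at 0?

Yes.

The Hessian of f at 0 is [[6, 0], [0, 0]] with rank 1, so corank 1. A Groebner basis of the Jacobian ideal J(f) in C{s,t} is {t^3, s}; counting standard monomials gives mu = 3. Corank 1: A-series; mu = 3 gives A_3. The Hessian of g at 0 is [[2, -8], [-8, 32]] with rank 1, so corank 1. A Groebner basis of the Jacobian ideal J(g) in C{s,t} is {t^3, s - 4*t}; counting standard monomials gives mu = 3. Corank 1: A-series; mu = 3 gives A_3. Both have type A_3, hence right-equivalent.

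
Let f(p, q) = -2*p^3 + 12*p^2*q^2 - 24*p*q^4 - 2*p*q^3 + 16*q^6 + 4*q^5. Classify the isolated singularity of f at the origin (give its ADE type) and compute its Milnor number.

The Hessian of f at 0 is [[0, 0], [0, 0]] with rank 0, so corank 2. A Groebner basis of the Jacobian ideal J(f) in C{p,q} is {-p^2/4 + q^4 - q^3/12, p^3, p^2*q + p^2/12 + q^3/36, -p^2/2 + p*q^2 - q^3/6}; counting standard monomials gives mu = 7. Corank 2; j^3 = -2*p^3 is a perfect cube, so E-series; the 4-jet and mu = 7 give E_7.

Type E_7, Milnor number mu = 7.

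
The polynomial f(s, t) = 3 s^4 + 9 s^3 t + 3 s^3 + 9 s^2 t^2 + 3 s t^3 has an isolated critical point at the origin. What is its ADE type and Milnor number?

The Hessian of f at 0 is [[0, 0], [0, 0]] with rank 0, so corank 2. A Groebner basis of the Jacobian ideal J(f) in C{s,t} is {3*s^2 + t^4 + t^3, s^3, s^2*t - s^2 - t^3/3, 2*s^2 + s*t^2 + 2*t^3/3}; counting standard monomials gives mu = 7. Corank 2; j^3 = 3*s^3 is a perfect cube, so E-series; the 4-jet and mu = 7 give E_7.

Type E_{7}, Milnor number mu = 7.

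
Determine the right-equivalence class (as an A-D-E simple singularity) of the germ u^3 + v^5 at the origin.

E_8

The Hessian of f at 0 has rank 0. Corank 2; j^3 = u^3 is a perfect cube, so E-series; the 5-jet and mu = 8 give E_8.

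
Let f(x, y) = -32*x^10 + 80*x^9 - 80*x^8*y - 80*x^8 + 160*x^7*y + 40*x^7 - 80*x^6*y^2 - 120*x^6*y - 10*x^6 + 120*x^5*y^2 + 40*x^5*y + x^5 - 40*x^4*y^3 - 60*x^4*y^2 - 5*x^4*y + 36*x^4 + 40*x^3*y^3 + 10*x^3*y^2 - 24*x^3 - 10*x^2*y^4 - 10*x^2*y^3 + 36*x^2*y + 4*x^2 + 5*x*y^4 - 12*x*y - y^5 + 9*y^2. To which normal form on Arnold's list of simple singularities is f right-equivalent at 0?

The Hessian of f at 0 is [[8, -12], [-12, 18]] with rank 1, so corank 1. A Groebner basis of the Jacobian ideal J(f) in C{x,y} is {-4*x/243 + y^3 + y^2/9 + 2*y/81, x^2 - x/3 + y/2, x*y - x/9 - 3*y^2/4 + y/6}; counting standard monomials gives mu = 4. Corank 1: A-series; mu = 4 gives A_4.

A4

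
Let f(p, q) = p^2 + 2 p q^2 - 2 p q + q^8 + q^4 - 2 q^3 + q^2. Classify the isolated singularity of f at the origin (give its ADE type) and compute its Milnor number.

Type A_7, Milnor number mu = 7.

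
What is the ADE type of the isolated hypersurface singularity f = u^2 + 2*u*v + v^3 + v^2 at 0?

The Hessian of f at 0 is [[2, 2], [2, 2]] with rank 1, so corank 1. A Groebner basis of the Jacobian ideal J(f) in C{u,v} is {v^2, u + v}; counting standard monomials gives mu = 2. Corank 1: A-series; mu = 2 gives A_2.

A2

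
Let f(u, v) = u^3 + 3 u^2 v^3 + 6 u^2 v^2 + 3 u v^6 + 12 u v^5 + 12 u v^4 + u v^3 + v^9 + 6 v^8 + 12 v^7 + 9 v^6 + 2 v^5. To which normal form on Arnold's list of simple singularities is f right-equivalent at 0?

E7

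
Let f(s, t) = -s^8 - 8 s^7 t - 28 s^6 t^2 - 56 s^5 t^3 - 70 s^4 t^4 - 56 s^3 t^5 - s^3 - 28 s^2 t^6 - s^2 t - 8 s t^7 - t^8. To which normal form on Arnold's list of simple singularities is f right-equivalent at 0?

D_9

The Hessian of f at 0 is [[0, 0], [0, 0]] with rank 0, so corank 2. A Groebner basis of the Jacobian ideal J(f) in C{s,t} is {-s*t/8 + t^7, s*t^2, s^2 + s*t}; counting standard monomials gives mu = 9. Corank 2; j^3 = -s^2*(s + t) has shape L^2 M (L != M), so D-series; mu = 9 gives D_9.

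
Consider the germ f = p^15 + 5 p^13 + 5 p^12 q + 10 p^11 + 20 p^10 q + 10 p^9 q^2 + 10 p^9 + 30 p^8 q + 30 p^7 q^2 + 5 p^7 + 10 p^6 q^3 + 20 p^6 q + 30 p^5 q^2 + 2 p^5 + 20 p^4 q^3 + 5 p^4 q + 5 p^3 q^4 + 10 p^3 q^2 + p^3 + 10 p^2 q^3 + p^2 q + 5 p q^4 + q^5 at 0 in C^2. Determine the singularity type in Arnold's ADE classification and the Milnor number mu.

The Hessian of f at 0 has rank 0. Corank 2; j^3 = p^2*(p + q) has shape L^2 M (L != M), so D-series; mu = 6 gives D_6.

Type D6, Milnor number mu = 6.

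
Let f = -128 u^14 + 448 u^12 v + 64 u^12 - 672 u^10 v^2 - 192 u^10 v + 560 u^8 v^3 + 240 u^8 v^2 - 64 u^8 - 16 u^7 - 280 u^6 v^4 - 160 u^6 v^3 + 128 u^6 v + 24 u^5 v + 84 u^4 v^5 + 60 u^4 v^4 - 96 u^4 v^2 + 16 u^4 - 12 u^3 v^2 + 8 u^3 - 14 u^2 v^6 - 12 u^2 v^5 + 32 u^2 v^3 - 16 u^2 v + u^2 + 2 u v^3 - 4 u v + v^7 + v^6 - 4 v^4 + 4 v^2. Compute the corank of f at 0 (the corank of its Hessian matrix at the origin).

1

Hessian at 0 has rank 1.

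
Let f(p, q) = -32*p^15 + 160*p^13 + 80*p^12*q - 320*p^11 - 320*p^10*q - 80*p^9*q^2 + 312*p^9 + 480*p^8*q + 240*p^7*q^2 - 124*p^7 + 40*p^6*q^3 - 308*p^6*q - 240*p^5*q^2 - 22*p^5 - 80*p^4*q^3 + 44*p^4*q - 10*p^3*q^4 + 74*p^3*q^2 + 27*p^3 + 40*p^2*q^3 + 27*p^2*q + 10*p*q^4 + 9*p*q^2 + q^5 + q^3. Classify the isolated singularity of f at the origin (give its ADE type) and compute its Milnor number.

Type E_{8}, Milnor number mu = 8.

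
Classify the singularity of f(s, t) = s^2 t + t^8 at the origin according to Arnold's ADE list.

D_{9}

The Hessian of f at 0 has rank 0. Corank 2; j^3 = s^2*t has shape L^2 M (L != M), so D-series; mu = 9 gives D_9.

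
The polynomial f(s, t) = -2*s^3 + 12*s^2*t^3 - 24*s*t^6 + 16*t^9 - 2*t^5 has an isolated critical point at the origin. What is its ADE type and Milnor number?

Type E_{8}, Milnor number mu = 8.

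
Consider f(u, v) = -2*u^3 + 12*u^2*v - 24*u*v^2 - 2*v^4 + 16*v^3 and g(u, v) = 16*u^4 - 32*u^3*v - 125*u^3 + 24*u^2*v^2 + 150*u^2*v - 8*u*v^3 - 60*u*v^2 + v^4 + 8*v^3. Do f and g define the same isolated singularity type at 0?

The Hessian of f at 0 is [[0, 0], [0, 0]] with rank 0, so corank 2. A Groebner basis of the Jacobian ideal J(f) in C{u,v} is {v^3, u^2 - 4*u*v + 4*v^2}; counting standard monomials gives mu = 6. Corank 2; j^3 = -2*(u - 2*v)^3 is a perfect cube, so E-series; the 4-jet and mu = 6 give E_6. The Hessian of g at 0 is [[0, 0], [0, 0]] with rank 0, so corank 2. A Groebner basis of the Jacobian ideal J(g) in C{u,v} is {v^4, u*v^2 - 13*v^3/30, u^2 - 4*u*v/5 + 4*v^2/25}; counting standard monomials gives mu = 6. Corank 2; j^3 = -(5*u - 2*v)^3 is a perfect cube, so E-series; the 4-jet and mu = 6 give E_6. Both have type E_6, hence right-equivalent.

Yes.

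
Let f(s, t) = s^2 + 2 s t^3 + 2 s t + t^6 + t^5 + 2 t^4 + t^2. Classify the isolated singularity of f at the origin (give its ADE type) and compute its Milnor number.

Type A_4, Milnor number mu = 4.

The Hessian of f at 0 is [[2, 2], [2, 2]] with rank 1, so corank 1. A Groebner basis of the Jacobian ideal J(f) in C{s,t} is {s + t^3 + t, s^2 - t^2, s*t + t^2}; counting standard monomials gives mu = 4. Corank 1: A-series; mu = 4 gives A_4.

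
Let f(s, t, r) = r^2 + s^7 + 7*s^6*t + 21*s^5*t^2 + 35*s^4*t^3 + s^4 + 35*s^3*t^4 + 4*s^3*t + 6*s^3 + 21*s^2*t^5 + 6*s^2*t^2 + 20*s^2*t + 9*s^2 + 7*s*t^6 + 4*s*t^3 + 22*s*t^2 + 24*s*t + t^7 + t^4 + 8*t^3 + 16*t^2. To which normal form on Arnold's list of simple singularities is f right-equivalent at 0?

A6

The Hessian of f at 0 has rank 2. Corank 1: A-series; mu = 6 gives A_6.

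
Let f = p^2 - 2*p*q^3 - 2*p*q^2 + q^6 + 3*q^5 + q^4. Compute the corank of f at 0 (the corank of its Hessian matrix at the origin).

Hessian at 0 has rank 1.

1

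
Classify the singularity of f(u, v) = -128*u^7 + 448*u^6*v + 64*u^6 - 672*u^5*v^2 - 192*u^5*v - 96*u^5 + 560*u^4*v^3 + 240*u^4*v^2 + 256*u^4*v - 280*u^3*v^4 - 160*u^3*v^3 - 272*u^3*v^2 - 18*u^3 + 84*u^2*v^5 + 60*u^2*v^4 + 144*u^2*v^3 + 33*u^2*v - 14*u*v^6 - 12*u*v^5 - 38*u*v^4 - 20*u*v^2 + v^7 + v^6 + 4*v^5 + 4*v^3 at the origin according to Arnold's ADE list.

D_{7}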